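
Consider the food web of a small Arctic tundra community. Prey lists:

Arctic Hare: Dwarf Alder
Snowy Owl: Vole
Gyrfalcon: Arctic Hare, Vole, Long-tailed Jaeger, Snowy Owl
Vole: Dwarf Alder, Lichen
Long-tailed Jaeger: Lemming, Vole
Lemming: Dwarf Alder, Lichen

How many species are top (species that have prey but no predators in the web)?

1

Top species (has prey, but nothing eats it): Gyrfalcon.
Count: 1.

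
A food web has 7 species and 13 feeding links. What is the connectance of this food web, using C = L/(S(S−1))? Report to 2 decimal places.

The web has S = 7 species and L = 13 feeding links.
C = L / (S(S−1)) = 13 / 42 = 0.3095 ≈ 0.31.

C = 0.31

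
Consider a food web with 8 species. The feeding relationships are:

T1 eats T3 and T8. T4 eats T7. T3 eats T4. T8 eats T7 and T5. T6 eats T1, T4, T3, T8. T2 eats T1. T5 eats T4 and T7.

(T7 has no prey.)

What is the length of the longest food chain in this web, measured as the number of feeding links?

5 links

One longest chain: T7 → T4 → T5 → T8 → T1 → T2.
It has 6 species and 5 links.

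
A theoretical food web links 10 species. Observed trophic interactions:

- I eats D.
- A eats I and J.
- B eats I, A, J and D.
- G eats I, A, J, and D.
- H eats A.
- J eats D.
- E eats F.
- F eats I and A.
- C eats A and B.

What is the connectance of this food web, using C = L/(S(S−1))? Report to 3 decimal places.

The web has S = 10 species and L = 18 feeding links.
C = L / (S(S−1)) = 18 / 90 = 0.2000 ≈ 0.200.

C = 0.200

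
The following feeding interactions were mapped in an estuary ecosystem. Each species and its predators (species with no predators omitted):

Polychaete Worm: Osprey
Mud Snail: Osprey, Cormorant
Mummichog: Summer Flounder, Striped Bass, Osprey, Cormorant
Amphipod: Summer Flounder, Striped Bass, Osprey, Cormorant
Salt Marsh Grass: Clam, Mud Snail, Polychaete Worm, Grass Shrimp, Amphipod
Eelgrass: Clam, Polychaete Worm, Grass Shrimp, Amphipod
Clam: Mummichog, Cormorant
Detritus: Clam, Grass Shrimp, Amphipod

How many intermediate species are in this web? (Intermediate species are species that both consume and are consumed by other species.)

Intermediate species (has both prey and predators): Clam, Mud Snail, Polychaete Worm, Amphipod, Mummichog.
Count: 5.

5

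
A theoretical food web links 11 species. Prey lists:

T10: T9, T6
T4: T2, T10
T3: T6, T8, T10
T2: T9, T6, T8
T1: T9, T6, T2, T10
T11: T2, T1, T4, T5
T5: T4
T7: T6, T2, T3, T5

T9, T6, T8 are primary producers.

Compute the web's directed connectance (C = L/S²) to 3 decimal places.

The web has S = 11 species and L = 23 feeding links.
C = L / S² = 23 / 121 = 0.1901 ≈ 0.190.

C = 0.190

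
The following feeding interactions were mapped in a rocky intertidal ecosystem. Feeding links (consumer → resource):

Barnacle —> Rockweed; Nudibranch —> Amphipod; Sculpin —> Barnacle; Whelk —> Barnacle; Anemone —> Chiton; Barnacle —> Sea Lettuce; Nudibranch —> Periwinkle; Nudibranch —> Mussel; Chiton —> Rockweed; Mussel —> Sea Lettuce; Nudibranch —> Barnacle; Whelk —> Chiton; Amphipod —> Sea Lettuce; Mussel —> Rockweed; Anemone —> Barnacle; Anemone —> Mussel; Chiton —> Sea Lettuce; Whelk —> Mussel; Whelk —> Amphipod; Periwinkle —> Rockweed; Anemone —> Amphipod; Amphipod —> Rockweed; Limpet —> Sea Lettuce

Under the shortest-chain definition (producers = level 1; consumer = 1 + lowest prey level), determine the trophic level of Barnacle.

Sea Lettuce is a producer → level 1.
Barnacle eats Sea Lettuce → level 2.

Trophic level 2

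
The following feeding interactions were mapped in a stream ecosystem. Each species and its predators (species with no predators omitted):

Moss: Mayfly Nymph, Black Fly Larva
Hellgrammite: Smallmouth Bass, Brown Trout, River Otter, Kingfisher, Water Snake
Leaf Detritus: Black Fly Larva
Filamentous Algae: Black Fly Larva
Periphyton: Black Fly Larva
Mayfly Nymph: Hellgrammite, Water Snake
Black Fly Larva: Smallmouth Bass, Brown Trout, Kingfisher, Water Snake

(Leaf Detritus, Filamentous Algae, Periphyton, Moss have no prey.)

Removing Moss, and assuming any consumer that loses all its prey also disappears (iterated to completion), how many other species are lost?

Remove Moss.
Round 1: Mayfly Nymph (all prey gone) → extinct.
Round 2: Hellgrammite (all prey gone) → extinct.
Round 3: River Otter (all prey gone) → extinct.
No further losses. Total secondary extinctions: 3.

3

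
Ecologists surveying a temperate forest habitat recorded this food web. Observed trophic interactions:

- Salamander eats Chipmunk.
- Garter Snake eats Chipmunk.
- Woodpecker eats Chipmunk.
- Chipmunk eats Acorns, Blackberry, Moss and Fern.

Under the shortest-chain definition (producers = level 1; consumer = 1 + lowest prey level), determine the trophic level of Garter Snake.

Trophic level 3

Acorns is a producer → level 1.
Chipmunk eats Acorns → level 2.
Garter Snake eats Chipmunk → level 3.
No prey of Garter Snake is below level 2, so 3 is the minimum.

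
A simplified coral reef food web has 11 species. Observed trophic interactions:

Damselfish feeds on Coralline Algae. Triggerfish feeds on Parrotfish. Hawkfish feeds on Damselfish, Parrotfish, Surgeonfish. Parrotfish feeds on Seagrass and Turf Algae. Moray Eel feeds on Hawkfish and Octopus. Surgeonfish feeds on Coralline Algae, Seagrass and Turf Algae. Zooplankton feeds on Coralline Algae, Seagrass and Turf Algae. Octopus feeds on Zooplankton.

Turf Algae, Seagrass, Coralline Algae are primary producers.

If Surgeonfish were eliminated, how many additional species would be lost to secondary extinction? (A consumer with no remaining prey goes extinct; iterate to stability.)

Remove Surgeonfish.
Every predator of it retains at least one other prey: Hawkfish still has Damselfish, Parrotfish.
No consumer loses all prey, so no secondary extinctions occur.

0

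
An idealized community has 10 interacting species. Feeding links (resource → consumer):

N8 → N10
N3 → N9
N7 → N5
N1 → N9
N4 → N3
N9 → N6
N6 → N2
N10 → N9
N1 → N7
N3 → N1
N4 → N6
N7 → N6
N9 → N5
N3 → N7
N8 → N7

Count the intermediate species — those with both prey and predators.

Intermediate species (has both prey and predators): N3, N10, N1, N7, N9, N6.
Count: 6.

6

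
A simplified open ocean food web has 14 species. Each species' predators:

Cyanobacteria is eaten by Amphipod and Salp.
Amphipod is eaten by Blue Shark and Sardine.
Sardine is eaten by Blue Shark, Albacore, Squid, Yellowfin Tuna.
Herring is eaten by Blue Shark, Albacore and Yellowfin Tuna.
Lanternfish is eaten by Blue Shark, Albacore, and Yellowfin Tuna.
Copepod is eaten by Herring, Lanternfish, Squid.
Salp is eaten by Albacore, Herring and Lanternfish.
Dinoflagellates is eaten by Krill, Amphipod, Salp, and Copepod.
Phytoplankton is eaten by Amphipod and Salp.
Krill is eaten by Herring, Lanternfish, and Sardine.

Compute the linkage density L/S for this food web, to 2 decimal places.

There are L = 29 links among S = 14 species.
L/S = 29/14 = 2.0714 ≈ 2.07.

L/S = 2.07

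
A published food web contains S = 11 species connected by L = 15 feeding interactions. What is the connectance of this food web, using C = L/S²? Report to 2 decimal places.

C = 0.12

The web has S = 11 species and L = 15 feeding links.
C = L / S² = 15 / 121 = 0.1240 ≈ 0.12.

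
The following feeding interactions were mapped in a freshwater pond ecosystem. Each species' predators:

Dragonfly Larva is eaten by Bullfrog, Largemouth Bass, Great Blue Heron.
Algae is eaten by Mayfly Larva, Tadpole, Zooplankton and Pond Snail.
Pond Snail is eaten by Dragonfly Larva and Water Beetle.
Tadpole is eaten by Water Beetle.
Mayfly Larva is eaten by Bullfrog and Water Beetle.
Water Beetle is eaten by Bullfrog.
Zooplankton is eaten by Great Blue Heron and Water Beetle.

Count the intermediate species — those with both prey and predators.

Intermediate species (has both prey and predators): Pond Snail, Tadpole, Zooplankton, Mayfly Larva, Water Beetle, Dragonfly Larva.
Count: 6.

6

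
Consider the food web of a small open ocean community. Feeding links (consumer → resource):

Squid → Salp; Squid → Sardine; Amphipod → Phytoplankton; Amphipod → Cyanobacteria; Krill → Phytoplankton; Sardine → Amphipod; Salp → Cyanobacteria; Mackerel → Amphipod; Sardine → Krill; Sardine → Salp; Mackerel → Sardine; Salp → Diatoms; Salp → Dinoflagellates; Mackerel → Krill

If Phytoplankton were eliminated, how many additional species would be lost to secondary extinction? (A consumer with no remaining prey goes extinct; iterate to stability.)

Remove Phytoplankton.
Round 1: Krill (all prey gone) → extinct.
No further losses. Total secondary extinctions: 1.

1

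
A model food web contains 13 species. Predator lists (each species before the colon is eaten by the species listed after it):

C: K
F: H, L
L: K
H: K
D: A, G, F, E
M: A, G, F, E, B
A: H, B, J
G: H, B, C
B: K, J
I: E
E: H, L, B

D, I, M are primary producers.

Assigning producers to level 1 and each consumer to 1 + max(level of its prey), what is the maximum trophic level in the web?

4

Producers (level 1): D, I, M.
D → A → B → J gives J level 4.
No species has a prey at level 4, so no species reaches level 5.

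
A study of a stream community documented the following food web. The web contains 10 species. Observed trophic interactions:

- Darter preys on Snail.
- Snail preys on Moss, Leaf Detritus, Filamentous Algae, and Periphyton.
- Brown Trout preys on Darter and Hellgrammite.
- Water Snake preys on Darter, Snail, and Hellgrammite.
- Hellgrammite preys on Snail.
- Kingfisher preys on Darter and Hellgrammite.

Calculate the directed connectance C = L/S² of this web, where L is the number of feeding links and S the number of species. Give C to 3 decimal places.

The web has S = 10 species and L = 13 feeding links.
C = L / S² = 13 / 100 = 0.1300 ≈ 0.130.

C = 0.130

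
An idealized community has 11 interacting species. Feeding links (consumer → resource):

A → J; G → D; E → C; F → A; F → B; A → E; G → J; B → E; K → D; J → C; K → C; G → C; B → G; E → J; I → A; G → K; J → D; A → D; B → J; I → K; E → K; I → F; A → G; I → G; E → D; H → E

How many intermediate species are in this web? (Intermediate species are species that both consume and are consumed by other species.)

Intermediate species (has both prey and predators): J, K, G, E, A, B, F.
Count: 7.

7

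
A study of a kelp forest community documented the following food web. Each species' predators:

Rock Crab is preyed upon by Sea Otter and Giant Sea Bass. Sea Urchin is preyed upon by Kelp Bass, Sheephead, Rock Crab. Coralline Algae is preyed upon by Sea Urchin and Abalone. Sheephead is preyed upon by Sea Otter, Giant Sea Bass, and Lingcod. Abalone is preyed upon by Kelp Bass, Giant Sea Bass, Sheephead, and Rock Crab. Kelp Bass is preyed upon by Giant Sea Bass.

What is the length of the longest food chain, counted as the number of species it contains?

4 species

One longest chain: Coralline Algae → Abalone → Sheephead → Giant Sea Bass.
It has 4 species and 3 links.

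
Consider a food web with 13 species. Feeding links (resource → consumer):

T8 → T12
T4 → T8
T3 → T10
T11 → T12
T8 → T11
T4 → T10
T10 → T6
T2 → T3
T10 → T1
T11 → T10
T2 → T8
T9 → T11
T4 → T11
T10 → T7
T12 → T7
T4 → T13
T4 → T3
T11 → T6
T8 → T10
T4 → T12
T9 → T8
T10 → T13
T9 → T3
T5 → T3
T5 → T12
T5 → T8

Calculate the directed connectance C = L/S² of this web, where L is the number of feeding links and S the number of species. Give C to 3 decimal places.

C = 0.154

The web has S = 13 species and L = 26 feeding links.
C = L / S² = 26 / 169 = 0.1538 ≈ 0.154.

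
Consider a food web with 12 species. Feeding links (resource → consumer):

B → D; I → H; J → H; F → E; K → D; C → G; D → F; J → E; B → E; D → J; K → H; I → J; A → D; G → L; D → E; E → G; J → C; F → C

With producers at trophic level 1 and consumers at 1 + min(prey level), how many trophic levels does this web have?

4

Producers (level 1): A, K, B, I.
Following each consumer down to its lowest-level prey: B → E → G → L (levels 1 through 4).
All prey of L (G 3) are at level 3 or above, so L is at level 1 + 3 = 4.
Every consumer has at least one prey at level 3 or below, so none exceeds level 4.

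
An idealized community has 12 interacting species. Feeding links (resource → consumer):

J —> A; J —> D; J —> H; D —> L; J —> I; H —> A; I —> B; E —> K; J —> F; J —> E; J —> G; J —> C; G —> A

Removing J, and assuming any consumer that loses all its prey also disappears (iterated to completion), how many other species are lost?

Remove J.
Round 1: G (all prey gone), D (all prey gone), C (all prey gone), H (all prey gone), E (all prey gone), F (all prey gone), I (all prey gone) → extinct.
Round 2: K (all prey gone), A (all prey gone), L (all prey gone), B (all prey gone) → extinct.
No further losses. Total secondary extinctions: 11.

11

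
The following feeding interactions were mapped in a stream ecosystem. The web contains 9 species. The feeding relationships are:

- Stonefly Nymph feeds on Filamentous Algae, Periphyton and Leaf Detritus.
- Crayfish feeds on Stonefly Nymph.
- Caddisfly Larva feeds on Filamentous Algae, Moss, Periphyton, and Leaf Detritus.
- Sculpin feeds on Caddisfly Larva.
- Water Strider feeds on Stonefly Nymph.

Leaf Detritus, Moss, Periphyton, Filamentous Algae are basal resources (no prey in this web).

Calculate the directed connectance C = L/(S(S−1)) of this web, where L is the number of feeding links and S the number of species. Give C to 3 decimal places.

C = 0.139

The web has S = 9 species and L = 10 feeding links.
C = L / (S(S−1)) = 10 / 72 = 0.1389 ≈ 0.139.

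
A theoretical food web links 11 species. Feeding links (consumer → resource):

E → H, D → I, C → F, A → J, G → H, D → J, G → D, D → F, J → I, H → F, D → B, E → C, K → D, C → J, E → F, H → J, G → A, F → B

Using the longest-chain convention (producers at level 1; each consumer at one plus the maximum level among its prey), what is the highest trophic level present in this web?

4

Producers (level 1): I, B.
I → J → C → E gives E level 4.
No species has a prey at level 4, so no species reaches level 5.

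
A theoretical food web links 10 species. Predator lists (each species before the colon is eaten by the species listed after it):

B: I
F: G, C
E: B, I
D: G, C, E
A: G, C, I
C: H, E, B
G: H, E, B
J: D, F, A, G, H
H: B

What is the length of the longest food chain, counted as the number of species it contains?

One longest chain: J → D → G → H → B → I.
It has 6 species and 5 links.

6 species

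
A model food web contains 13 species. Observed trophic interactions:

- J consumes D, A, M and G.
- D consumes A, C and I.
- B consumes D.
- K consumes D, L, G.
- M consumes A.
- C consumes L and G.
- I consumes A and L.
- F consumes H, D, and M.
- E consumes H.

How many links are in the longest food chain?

3 links

One longest chain: A → I → D → B.
It has 4 species and 3 links.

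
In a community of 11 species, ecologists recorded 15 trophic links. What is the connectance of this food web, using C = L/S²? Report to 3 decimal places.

C = 0.124

The web has S = 11 species and L = 15 feeding links.
C = L / S² = 15 / 121 = 0.1240 ≈ 0.124.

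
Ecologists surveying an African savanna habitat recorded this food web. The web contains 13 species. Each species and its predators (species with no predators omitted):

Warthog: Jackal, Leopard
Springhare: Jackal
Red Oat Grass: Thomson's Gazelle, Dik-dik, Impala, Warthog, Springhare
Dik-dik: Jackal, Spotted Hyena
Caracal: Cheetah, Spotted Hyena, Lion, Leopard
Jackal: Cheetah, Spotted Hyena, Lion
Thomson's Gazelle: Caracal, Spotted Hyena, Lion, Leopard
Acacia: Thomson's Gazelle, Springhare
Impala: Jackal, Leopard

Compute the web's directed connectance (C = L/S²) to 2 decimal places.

C = 0.15

The web has S = 13 species and L = 25 feeding links.
C = L / S² = 25 / 169 = 0.1479 ≈ 0.15.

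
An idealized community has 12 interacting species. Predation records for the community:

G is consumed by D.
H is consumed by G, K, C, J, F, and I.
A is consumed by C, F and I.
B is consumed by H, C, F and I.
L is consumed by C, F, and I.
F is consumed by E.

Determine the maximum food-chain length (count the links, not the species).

3 links

One longest chain: B → H → G → D.
It has 4 species and 3 links.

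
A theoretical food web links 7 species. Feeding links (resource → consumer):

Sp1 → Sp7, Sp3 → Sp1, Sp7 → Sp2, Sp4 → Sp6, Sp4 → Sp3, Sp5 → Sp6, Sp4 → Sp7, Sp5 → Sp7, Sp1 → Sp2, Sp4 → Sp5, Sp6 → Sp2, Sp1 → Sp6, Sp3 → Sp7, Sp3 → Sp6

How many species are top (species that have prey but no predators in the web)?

1

Top species (has prey, but nothing eats it): Sp2.
Count: 1.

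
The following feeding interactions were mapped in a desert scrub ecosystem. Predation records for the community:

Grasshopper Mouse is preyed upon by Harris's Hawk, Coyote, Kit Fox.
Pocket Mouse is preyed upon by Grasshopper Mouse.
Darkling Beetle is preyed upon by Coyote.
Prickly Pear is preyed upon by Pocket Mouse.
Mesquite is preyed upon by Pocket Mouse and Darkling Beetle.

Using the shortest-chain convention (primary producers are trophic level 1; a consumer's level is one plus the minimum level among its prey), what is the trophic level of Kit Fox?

Trophic level 4

Mesquite is a producer → level 1.
Pocket Mouse eats Mesquite → level 2.
Grasshopper Mouse eats Pocket Mouse → level 3.
Kit Fox eats Grasshopper Mouse → level 4.
No prey of Kit Fox is below level 3, so 4 is the minimum.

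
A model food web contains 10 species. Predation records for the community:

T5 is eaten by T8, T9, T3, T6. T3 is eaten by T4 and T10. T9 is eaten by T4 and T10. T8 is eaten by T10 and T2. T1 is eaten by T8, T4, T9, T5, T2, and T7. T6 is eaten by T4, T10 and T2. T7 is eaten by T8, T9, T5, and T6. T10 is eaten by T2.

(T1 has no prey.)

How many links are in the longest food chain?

One longest chain: T1 → T7 → T5 → T3 → T10 → T2.
It has 6 species and 5 links.

5 links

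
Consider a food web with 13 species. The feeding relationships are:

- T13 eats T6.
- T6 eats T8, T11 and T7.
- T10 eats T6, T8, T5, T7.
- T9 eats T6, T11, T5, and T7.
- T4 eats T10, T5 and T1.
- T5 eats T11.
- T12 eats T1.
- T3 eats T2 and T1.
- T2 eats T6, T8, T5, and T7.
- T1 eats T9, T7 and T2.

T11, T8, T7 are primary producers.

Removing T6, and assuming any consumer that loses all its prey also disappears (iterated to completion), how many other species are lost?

Remove T6.
Round 1: T13 (all prey gone) → extinct.
No further losses. Total secondary extinctions: 1.

1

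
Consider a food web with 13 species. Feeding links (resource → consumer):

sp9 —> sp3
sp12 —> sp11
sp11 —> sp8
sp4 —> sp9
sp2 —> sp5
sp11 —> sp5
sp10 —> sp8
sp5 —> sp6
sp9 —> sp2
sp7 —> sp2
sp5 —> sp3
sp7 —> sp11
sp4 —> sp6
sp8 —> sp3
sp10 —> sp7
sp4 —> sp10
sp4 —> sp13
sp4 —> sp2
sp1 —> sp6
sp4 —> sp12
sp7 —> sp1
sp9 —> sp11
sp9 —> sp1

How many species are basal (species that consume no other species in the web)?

1

Basal species (no prey listed): sp4.
Count: 1.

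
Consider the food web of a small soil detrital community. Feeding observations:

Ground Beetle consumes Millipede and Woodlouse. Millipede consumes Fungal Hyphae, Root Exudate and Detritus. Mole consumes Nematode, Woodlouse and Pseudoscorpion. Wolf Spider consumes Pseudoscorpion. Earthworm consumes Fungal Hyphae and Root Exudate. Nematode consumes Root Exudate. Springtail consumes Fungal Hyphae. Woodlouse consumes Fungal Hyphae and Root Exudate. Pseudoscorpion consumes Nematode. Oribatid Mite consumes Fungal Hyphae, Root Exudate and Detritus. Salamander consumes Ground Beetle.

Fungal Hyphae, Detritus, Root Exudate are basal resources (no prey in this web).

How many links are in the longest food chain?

One longest chain: Root Exudate → Nematode → Pseudoscorpion → Mole.
It has 4 species and 3 links.

3 links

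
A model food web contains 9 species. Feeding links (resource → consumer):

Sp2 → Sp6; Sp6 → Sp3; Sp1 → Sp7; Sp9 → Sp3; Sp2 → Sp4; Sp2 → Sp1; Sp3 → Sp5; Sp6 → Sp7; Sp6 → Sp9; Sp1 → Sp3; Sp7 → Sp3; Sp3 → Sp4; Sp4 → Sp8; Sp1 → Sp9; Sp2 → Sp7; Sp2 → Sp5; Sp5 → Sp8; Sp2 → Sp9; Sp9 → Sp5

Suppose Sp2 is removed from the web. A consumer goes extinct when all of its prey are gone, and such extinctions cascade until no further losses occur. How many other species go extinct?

8

Remove Sp2.
Round 1: Sp6 (all prey gone), Sp1 (all prey gone) → extinct.
Round 2: Sp7 (all prey gone), Sp9 (all prey gone) → extinct.
Round 3: Sp3 (all prey gone) → extinct.
Round 4: Sp4 (all prey gone), Sp5 (all prey gone) → extinct.
Round 5: Sp8 (all prey gone) → extinct.
No further losses. Total secondary extinctions: 8.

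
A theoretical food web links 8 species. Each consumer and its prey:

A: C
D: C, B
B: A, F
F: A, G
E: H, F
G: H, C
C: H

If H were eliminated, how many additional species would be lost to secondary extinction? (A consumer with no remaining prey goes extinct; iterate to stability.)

7

Remove H.
Round 1: C (all prey gone) → extinct.
Round 2: A (all prey gone), G (all prey gone) → extinct.
Round 3: F (all prey gone) → extinct.
Round 4: B (all prey gone), E (all prey gone) → extinct.
Round 5: D (all prey gone) → extinct.
No further losses. Total secondary extinctions: 7.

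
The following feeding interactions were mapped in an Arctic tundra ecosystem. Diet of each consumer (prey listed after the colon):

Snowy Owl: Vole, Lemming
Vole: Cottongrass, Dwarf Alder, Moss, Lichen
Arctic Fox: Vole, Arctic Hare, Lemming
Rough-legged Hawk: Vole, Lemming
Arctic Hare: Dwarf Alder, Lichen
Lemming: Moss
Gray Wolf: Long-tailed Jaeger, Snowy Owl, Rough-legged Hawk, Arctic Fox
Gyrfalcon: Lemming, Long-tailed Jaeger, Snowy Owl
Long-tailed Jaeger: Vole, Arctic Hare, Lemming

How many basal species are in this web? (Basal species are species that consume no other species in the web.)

Basal species (no prey listed): Cottongrass, Dwarf Alder, Moss, Lichen.
Count: 4.

4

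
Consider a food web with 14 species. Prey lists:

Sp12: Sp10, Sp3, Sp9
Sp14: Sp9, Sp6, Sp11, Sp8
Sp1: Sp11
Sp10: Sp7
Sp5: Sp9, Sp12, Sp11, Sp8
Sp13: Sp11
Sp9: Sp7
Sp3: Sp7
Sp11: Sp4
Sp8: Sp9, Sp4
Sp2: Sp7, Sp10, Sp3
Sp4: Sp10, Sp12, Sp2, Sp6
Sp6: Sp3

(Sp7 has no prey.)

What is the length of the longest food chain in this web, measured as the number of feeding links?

5 links

One longest chain: Sp7 → Sp10 → Sp12 → Sp4 → Sp11 → Sp5.
It has 6 species and 5 links.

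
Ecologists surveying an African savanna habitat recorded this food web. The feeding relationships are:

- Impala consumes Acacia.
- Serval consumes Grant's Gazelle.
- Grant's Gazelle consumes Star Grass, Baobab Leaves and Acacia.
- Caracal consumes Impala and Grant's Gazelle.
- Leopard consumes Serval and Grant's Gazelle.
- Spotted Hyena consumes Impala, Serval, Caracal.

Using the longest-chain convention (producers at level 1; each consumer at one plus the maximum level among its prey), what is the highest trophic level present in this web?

Producers (level 1): Baobab Leaves, Acacia, Star Grass.
Baobab Leaves → Grant's Gazelle → Serval → Leopard gives Leopard level 4.
No species has a prey at level 4, so no species reaches level 5.

4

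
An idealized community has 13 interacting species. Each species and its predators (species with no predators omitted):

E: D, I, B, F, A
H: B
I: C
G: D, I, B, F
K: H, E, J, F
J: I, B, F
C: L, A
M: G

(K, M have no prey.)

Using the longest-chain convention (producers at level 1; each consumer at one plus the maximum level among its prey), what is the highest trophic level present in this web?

Producers (level 1): K, M.
K → E → I → C → L gives L level 5.
No species has a prey at level 5, so no species reaches level 6.

5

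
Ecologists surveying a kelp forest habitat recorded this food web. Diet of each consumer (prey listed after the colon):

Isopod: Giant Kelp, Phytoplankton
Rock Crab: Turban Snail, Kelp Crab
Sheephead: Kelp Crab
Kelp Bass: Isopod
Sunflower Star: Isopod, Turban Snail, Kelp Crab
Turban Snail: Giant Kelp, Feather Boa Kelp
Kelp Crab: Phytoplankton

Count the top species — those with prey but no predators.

4

Top species (has prey, but nothing eats it): Sunflower Star, Kelp Bass, Sheephead, Rock Crab.
Count: 4.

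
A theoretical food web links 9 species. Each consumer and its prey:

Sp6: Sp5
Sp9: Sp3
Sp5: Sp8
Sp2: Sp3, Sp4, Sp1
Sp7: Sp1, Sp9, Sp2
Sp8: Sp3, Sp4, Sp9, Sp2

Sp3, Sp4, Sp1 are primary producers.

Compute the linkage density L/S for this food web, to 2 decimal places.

L/S = 1.44

There are L = 13 links among S = 9 species.
L/S = 13/9 = 1.4444 ≈ 1.44.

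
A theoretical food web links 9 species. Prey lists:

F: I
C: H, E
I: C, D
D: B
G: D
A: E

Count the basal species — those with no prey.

Basal species (no prey listed): H, E, B.
Count: 3.

3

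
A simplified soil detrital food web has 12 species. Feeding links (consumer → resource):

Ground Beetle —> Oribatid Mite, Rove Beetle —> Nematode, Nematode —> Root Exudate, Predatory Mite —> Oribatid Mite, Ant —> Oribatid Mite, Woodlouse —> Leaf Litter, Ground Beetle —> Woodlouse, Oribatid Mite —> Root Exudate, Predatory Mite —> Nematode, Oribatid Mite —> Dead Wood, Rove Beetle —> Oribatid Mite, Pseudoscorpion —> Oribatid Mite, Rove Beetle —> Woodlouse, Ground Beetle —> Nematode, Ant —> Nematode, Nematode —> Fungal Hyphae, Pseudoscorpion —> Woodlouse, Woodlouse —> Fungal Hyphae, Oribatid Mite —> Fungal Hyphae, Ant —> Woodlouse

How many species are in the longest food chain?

3 species

One longest chain: Leaf Litter → Woodlouse → Pseudoscorpion.
It has 3 species and 2 links.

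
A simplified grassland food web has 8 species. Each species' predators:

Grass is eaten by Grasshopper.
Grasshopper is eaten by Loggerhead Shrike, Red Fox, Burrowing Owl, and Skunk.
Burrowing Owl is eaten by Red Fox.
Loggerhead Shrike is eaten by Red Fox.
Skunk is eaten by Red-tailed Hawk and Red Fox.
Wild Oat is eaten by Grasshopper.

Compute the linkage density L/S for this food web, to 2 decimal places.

L/S = 1.25

There are L = 10 links among S = 8 species.
L/S = 10/8 = 1.2500 ≈ 1.25.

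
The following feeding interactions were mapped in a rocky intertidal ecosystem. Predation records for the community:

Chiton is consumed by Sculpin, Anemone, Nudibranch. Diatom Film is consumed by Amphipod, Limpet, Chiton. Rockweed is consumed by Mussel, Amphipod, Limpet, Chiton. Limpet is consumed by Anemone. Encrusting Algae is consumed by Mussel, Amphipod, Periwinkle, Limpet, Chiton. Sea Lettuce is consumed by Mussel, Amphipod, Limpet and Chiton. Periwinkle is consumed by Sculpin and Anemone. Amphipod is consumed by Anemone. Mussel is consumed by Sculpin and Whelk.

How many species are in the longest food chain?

One longest chain: Sea Lettuce → Chiton → Sculpin.
It has 3 species and 2 links.

3 species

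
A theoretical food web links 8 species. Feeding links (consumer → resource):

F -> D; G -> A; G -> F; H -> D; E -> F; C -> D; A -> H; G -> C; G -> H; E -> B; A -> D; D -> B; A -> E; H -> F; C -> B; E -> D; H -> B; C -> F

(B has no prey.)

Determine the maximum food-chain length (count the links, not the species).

One longest chain: B → D → F → H → A → G.
It has 6 species and 5 links.

5 links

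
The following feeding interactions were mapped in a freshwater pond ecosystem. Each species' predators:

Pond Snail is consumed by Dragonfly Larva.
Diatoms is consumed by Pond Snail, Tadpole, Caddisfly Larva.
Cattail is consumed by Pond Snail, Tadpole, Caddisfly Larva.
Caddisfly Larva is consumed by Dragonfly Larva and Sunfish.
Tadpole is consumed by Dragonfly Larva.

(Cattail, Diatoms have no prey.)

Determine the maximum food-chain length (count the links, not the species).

2 links

One longest chain: Cattail → Tadpole → Dragonfly Larva.
It has 3 species and 2 links.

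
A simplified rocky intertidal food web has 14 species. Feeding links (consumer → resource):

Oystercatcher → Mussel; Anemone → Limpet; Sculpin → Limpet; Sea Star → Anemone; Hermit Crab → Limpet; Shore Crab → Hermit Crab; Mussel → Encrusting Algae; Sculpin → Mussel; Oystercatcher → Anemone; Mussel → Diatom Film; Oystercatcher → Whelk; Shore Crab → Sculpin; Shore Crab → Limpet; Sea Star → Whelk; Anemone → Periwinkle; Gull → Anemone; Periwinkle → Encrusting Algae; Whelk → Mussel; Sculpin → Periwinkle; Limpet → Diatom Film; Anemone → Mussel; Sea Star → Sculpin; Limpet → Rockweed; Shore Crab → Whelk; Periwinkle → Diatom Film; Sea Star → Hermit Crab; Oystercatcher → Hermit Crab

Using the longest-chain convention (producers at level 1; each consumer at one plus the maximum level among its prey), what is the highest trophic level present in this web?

4

Producers (level 1): Diatom Film, Rockweed, Encrusting Algae.
Diatom Film → Mussel → Whelk → Oystercatcher gives Oystercatcher level 4.
No species has a prey at level 4, so no species reaches level 5.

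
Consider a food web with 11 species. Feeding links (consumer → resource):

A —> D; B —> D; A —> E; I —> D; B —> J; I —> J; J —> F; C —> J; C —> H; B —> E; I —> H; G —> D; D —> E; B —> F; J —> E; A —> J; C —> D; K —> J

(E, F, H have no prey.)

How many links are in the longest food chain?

One longest chain: E → D → B.
It has 3 species and 2 links.

2 links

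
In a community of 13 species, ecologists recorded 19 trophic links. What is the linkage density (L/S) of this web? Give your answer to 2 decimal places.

L/S = 1.46

There are L = 19 links among S = 13 species.
L/S = 19/13 = 1.4615 ≈ 1.46.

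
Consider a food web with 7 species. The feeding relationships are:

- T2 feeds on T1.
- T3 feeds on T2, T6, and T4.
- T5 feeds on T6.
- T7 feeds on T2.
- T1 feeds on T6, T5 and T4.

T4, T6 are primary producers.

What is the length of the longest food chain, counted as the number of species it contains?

One longest chain: T6 → T5 → T1 → T2 → T3.
It has 5 species and 4 links.

5 species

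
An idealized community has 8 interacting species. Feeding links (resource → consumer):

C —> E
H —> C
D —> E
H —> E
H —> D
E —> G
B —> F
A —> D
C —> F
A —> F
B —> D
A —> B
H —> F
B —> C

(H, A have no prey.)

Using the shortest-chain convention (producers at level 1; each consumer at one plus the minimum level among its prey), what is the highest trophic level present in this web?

Producers (level 1): H, A.
Following each consumer down to its lowest-level prey: H → E → G (levels 1 through 3).
All prey of G (E 2) are at level 2 or above, so G is at level 1 + 2 = 3.
Every consumer has at least one prey at level 2 or below, so none exceeds level 3.

3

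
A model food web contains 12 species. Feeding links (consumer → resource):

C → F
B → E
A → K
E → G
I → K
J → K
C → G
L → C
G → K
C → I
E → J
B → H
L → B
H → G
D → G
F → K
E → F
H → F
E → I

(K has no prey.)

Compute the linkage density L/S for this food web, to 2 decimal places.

L/S = 1.58

There are L = 19 links among S = 12 species.
L/S = 19/12 = 1.5833 ≈ 1.58.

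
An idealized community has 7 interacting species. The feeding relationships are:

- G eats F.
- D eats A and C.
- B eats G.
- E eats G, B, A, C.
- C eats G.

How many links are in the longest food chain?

3 links

One longest chain: F → G → B → E.
It has 4 species and 3 links.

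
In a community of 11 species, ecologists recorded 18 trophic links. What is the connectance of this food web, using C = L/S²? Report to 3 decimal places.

The web has S = 11 species and L = 18 feeding links.
C = L / S² = 18 / 121 = 0.1488 ≈ 0.149.

C = 0.149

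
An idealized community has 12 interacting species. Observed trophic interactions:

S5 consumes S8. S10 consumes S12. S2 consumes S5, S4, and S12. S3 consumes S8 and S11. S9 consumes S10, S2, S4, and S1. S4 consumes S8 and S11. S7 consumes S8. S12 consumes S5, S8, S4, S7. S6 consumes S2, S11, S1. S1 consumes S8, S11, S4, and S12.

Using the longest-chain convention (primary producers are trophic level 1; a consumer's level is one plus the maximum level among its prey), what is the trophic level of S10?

Trophic level 4

S8 is a producer → level 1.
S7 eats S8 → level 2.
S12 eats S7 (level 2); other prey at levels: S8 1, S5 2, S4 2 → level 3.
S10 eats S12 → level 4.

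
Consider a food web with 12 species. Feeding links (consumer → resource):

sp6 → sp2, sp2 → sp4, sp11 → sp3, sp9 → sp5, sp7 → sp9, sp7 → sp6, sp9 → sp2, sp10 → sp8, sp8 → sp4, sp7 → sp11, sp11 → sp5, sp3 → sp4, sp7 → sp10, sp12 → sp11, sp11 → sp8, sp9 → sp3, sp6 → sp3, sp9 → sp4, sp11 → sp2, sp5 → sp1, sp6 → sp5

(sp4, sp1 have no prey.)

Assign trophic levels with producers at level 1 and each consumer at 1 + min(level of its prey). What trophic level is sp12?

sp4 is a producer → level 1.
sp2 eats sp4 → level 2.
sp11 eats sp2 → level 3.
sp12 eats sp11 → level 4.
No prey of sp12 is below level 3, so 4 is the minimum.

Trophic level 4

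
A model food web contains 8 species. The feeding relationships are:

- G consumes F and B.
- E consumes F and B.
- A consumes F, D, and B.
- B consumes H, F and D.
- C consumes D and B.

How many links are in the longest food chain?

2 links

One longest chain: F → B → A.
It has 3 species and 2 links.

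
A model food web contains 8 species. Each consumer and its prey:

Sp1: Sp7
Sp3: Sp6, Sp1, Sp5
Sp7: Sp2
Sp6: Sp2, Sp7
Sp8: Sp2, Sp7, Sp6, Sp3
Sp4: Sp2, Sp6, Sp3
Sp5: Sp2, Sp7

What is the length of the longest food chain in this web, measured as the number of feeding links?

One longest chain: Sp2 → Sp7 → Sp6 → Sp3 → Sp8.
It has 5 species and 4 links.

4 links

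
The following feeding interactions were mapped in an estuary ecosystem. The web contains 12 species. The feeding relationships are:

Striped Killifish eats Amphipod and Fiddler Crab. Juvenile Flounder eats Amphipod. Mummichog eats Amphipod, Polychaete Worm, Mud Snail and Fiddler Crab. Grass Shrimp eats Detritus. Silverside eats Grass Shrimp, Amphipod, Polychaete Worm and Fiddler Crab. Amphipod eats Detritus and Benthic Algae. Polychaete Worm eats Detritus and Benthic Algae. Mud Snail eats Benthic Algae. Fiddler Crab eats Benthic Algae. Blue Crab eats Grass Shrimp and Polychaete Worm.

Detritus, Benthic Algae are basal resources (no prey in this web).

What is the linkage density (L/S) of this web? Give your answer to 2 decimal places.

L/S = 1.67

There are L = 20 links among S = 12 species.
L/S = 20/12 = 1.6667 ≈ 1.67.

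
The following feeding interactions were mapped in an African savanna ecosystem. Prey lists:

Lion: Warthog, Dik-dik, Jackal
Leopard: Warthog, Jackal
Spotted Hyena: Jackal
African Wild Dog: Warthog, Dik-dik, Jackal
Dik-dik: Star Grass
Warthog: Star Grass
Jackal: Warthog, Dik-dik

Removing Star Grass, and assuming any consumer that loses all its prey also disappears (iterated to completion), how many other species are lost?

7

Remove Star Grass.
Round 1: Warthog (all prey gone), Dik-dik (all prey gone) → extinct.
Round 2: Jackal (all prey gone) → extinct.
Round 3: Leopard (all prey gone), African Wild Dog (all prey gone), Lion (all prey gone), Spotted Hyena (all prey gone) → extinct.
No further losses. Total secondary extinctions: 7.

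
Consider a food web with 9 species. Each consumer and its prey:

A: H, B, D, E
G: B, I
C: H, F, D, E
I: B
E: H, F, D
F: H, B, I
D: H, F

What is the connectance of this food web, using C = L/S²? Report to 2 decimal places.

The web has S = 9 species and L = 19 feeding links.
C = L / S² = 19 / 81 = 0.2346 ≈ 0.23.

C = 0.23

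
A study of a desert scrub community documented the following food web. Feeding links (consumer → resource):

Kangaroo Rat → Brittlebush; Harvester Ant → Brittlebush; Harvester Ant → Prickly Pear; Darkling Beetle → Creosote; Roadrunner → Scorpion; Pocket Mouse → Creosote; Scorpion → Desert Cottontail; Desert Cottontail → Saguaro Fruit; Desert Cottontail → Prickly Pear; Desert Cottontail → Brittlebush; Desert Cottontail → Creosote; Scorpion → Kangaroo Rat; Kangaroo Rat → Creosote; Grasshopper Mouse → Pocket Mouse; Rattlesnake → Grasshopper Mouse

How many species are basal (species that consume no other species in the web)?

Basal species (no prey listed): Brittlebush, Saguaro Fruit, Prickly Pear, Creosote.
Count: 4.

4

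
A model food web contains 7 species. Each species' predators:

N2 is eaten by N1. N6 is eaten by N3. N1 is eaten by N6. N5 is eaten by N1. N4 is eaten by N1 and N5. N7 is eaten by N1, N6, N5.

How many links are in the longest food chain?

4 links

One longest chain: N7 → N5 → N1 → N6 → N3.
It has 5 species and 4 links.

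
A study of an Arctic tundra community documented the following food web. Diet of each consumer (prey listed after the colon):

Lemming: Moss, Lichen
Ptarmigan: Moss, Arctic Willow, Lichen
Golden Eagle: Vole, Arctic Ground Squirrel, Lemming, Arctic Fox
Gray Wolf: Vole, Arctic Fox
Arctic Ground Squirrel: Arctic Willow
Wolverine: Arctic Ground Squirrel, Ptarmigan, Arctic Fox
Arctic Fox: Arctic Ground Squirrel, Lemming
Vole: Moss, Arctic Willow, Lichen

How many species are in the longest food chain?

4 species

One longest chain: Arctic Willow → Arctic Ground Squirrel → Arctic Fox → Golden Eagle.
It has 4 species and 3 links.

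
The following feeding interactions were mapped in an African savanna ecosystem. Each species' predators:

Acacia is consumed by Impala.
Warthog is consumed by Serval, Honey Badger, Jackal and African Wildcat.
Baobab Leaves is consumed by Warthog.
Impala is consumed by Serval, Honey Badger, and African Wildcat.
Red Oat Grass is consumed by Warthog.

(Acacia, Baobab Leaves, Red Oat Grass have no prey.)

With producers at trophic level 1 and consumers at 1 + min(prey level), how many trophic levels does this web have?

Producers (level 1): Acacia, Baobab Leaves, Red Oat Grass.
Following each consumer down to its lowest-level prey: Baobab Leaves → Warthog → Honey Badger (levels 1 through 3).
All prey of Honey Badger (Warthog 2, Impala 2) are at level 2 or above, so Honey Badger is at level 1 + 2 = 3.
Every consumer has at least one prey at level 2 or below, so none exceeds level 3.

3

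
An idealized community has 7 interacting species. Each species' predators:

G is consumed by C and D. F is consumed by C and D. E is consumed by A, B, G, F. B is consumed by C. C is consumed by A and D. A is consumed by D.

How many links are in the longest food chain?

One longest chain: E → F → C → A → D.
It has 5 species and 4 links.

4 links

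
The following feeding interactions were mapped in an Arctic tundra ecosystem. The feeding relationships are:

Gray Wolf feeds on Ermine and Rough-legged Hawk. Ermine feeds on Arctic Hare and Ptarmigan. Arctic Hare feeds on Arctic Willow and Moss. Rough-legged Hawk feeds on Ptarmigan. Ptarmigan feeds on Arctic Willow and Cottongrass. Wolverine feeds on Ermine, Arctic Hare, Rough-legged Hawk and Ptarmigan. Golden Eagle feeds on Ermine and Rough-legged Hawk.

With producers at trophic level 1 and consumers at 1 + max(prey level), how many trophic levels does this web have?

4

Producers (level 1): Cottongrass, Moss, Arctic Willow.
Cottongrass → Ptarmigan → Rough-legged Hawk → Wolverine gives Wolverine level 4.
No species has a prey at level 4, so no species reaches level 5.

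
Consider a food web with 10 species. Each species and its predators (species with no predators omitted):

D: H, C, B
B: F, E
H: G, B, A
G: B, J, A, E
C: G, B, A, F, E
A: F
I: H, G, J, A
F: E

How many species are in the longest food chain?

One longest chain: D → H → G → B → F → E.
It has 6 species and 5 links.

6 species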